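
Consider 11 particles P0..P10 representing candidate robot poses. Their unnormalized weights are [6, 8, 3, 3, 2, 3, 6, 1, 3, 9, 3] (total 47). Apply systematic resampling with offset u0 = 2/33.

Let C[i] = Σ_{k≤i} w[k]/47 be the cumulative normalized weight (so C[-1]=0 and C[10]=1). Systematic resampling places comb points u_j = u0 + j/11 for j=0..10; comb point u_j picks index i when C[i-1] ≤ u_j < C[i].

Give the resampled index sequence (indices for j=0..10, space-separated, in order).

0 1 1 2 3 5 6 8 9 9 10

C = [6/47, 14/47, 17/47, 20/47, 22/47, 25/47, 31/47, 32/47, 35/47, 44/47, 1]
j=0: u_0=2/33 ∈ [0, 6/47) → index 0
j=1: u_1=5/33 ∈ [6/47, 14/47) → index 1
j=2: u_2=8/33 ∈ [6/47, 14/47) → index 1
j=3: u_3=1/3 ∈ [14/47, 17/47) → index 2
j=4: u_4=14/33 ∈ [17/47, 20/47) → index 3
j=5: u_5=17/33 ∈ [22/47, 25/47) → index 5
j=6: u_6=20/33 ∈ [25/47, 31/47) → index 6
j=7: u_7=23/33 ∈ [32/47, 35/47) → index 8
j=8: u_8=26/33 ∈ [35/47, 44/47) → index 9
j=9: u_9=29/33 ∈ [35/47, 44/47) → index 9
j=10: u_10=32/33 ∈ [44/47, 1) → index 10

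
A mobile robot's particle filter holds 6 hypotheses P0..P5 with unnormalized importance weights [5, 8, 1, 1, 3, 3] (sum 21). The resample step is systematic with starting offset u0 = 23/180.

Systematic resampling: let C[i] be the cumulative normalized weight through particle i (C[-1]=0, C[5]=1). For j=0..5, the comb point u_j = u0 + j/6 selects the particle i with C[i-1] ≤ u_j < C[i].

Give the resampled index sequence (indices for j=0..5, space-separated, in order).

0 1 1 2 4 5

C = [5/21, 13/21, 2/3, 5/7, 6/7, 1]
j=0: u_0=23/180 ∈ [0, 5/21) → index 0
j=1: u_1=53/180 ∈ [5/21, 13/21) → index 1
j=2: u_2=83/180 ∈ [5/21, 13/21) → index 1
j=3: u_3=113/180 ∈ [13/21, 2/3) → index 2
j=4: u_4=143/180 ∈ [5/7, 6/7) → index 4
j=5: u_5=173/180 ∈ [6/7, 1) → index 5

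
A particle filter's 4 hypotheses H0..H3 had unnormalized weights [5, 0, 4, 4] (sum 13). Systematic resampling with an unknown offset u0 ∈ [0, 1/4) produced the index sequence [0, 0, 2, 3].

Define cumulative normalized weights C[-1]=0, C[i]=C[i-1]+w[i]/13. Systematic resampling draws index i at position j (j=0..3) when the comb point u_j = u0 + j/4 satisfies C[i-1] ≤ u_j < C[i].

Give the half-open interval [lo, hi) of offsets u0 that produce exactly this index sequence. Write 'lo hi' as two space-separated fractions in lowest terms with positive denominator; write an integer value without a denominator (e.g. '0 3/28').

C = [5/13, 5/13, 9/13, 1]
j=0 picked index 0: u0 ∈ [0, 5/13)
j=1 picked index 0: u0 ∈ [-1/4, 7/52)
j=2 picked index 2: u0 ∈ [-3/26, 5/26)
j=3 picked index 3: u0 ∈ [-3/52, 1/4)
intersection: [0, 7/52)

0 7/52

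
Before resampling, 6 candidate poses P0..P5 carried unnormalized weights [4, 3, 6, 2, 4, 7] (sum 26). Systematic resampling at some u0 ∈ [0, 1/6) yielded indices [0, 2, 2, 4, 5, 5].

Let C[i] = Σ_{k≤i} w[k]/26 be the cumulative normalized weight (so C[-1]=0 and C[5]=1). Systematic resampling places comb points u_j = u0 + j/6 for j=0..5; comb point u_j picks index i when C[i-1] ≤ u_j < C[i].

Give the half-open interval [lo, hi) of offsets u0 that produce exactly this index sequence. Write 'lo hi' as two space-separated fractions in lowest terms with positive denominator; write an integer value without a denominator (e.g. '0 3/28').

C = [2/13, 7/26, 1/2, 15/26, 19/26, 1]
j=0 picked index 0: u0 ∈ [0, 2/13)
j=1 picked index 2: u0 ∈ [4/39, 1/3)
j=2 picked index 2: u0 ∈ [-5/78, 1/6)
j=3 picked index 4: u0 ∈ [1/13, 3/13)
j=4 picked index 5: u0 ∈ [5/78, 1/3)
j=5 picked index 5: u0 ∈ [-4/39, 1/6)
intersection: [4/39, 2/13)

4/39 2/13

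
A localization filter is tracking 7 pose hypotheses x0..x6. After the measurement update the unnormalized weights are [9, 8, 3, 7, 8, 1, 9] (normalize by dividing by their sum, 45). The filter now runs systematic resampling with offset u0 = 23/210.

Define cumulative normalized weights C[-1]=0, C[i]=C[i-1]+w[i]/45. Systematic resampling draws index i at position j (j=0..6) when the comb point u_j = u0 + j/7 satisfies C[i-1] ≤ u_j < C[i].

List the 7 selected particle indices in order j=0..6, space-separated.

C = [1/5, 17/45, 4/9, 3/5, 7/9, 4/5, 1]
j=0: u_0=23/210 ∈ [0, 1/5) → index 0
j=1: u_1=53/210 ∈ [1/5, 17/45) → index 1
j=2: u_2=83/210 ∈ [17/45, 4/9) → index 2
j=3: u_3=113/210 ∈ [4/9, 3/5) → index 3
j=4: u_4=143/210 ∈ [3/5, 7/9) → index 4
j=5: u_5=173/210 ∈ [4/5, 1) → index 6
j=6: u_6=29/30 ∈ [4/5, 1) → index 6

0 1 2 3 4 6 6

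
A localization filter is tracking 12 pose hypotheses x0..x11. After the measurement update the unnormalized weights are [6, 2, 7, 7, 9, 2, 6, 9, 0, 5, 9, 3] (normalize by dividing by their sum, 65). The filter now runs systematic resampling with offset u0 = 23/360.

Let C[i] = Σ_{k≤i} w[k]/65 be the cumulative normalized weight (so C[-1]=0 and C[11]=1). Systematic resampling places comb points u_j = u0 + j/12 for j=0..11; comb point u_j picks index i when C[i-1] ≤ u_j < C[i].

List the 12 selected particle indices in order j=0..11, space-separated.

C = [6/65, 8/65, 3/13, 22/65, 31/65, 33/65, 3/5, 48/65, 48/65, 53/65, 62/65, 1]
j=0: u_0=23/360 ∈ [0, 6/65) → index 0
j=1: u_1=53/360 ∈ [8/65, 3/13) → index 2
j=2: u_2=83/360 ∈ [8/65, 3/13) → index 2
j=3: u_3=113/360 ∈ [3/13, 22/65) → index 3
j=4: u_4=143/360 ∈ [22/65, 31/65) → index 4
j=5: u_5=173/360 ∈ [31/65, 33/65) → index 5
j=6: u_6=203/360 ∈ [33/65, 3/5) → index 6
j=7: u_7=233/360 ∈ [3/5, 48/65) → index 7
j=8: u_8=263/360 ∈ [3/5, 48/65) → index 7
j=9: u_9=293/360 ∈ [48/65, 53/65) → index 9
j=10: u_10=323/360 ∈ [53/65, 62/65) → index 10
j=11: u_11=353/360 ∈ [62/65, 1) → index 11

0 2 2 3 4 5 6 7 7 9 10 11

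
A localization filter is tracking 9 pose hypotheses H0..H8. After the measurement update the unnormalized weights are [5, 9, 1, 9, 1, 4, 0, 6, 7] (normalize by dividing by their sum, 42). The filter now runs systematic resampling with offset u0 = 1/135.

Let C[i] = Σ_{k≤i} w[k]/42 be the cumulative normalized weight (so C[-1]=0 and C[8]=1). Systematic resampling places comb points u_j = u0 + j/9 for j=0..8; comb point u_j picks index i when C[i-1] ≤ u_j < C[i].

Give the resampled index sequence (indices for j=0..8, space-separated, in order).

C = [5/42, 1/3, 5/14, 4/7, 25/42, 29/42, 29/42, 5/6, 1]
j=0: u_0=1/135 ∈ [0, 5/42) → index 0
j=1: u_1=16/135 ∈ [0, 5/42) → index 0
j=2: u_2=31/135 ∈ [5/42, 1/3) → index 1
j=3: u_3=46/135 ∈ [1/3, 5/14) → index 2
j=4: u_4=61/135 ∈ [5/14, 4/7) → index 3
j=5: u_5=76/135 ∈ [5/14, 4/7) → index 3
j=6: u_6=91/135 ∈ [25/42, 29/42) → index 5
j=7: u_7=106/135 ∈ [29/42, 5/6) → index 7
j=8: u_8=121/135 ∈ [5/6, 1) → index 8

0 0 1 2 3 3 5 7 8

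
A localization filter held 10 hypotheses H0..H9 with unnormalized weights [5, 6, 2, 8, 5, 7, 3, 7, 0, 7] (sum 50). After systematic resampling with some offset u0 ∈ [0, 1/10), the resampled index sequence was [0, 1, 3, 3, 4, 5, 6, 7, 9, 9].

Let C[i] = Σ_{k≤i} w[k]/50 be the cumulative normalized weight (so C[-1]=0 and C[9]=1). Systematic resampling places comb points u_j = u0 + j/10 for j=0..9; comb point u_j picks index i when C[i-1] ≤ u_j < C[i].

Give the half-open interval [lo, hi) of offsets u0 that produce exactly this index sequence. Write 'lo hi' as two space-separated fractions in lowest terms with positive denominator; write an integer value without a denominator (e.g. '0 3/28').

C = [1/10, 11/50, 13/50, 21/50, 13/25, 33/50, 18/25, 43/50, 43/50, 1]
j=0 picked index 0: u0 ∈ [0, 1/10)
j=1 picked index 1: u0 ∈ [0, 3/25)
j=2 picked index 3: u0 ∈ [3/50, 11/50)
j=3 picked index 3: u0 ∈ [-1/25, 3/25)
j=4 picked index 4: u0 ∈ [1/50, 3/25)
j=5 picked index 5: u0 ∈ [1/50, 4/25)
j=6 picked index 6: u0 ∈ [3/50, 3/25)
j=7 picked index 7: u0 ∈ [1/50, 4/25)
j=8 picked index 9: u0 ∈ [3/50, 1/5)
j=9 picked index 9: u0 ∈ [-1/25, 1/10)
intersection: [3/50, 1/10)

3/50 1/10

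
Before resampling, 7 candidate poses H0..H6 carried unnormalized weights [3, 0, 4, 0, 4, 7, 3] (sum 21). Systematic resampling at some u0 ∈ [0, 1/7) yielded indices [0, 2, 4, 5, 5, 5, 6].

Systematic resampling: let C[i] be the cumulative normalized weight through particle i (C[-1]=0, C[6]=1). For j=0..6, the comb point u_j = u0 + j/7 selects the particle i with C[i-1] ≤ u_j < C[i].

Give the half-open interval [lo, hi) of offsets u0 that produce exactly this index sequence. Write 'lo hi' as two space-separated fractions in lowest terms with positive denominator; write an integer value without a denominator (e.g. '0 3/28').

2/21 1/7

C = [1/7, 1/7, 1/3, 1/3, 11/21, 6/7, 1]
j=0 picked index 0: u0 ∈ [0, 1/7)
j=1 picked index 2: u0 ∈ [0, 4/21)
j=2 picked index 4: u0 ∈ [1/21, 5/21)
j=3 picked index 5: u0 ∈ [2/21, 3/7)
j=4 picked index 5: u0 ∈ [-1/21, 2/7)
j=5 picked index 5: u0 ∈ [-4/21, 1/7)
j=6 picked index 6: u0 ∈ [0, 1/7)
intersection: [2/21, 1/7)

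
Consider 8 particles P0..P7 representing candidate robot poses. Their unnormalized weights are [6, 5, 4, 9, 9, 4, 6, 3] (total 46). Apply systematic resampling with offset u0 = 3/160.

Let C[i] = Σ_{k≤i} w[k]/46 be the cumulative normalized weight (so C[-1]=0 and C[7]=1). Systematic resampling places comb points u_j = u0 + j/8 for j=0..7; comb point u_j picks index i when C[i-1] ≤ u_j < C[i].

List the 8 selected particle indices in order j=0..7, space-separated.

C = [3/23, 11/46, 15/46, 12/23, 33/46, 37/46, 43/46, 1]
j=0: u_0=3/160 ∈ [0, 3/23) → index 0
j=1: u_1=23/160 ∈ [3/23, 11/46) → index 1
j=2: u_2=43/160 ∈ [11/46, 15/46) → index 2
j=3: u_3=63/160 ∈ [15/46, 12/23) → index 3
j=4: u_4=83/160 ∈ [15/46, 12/23) → index 3
j=5: u_5=103/160 ∈ [12/23, 33/46) → index 4
j=6: u_6=123/160 ∈ [33/46, 37/46) → index 5
j=7: u_7=143/160 ∈ [37/46, 43/46) → index 6

0 1 2 3 3 4 5 6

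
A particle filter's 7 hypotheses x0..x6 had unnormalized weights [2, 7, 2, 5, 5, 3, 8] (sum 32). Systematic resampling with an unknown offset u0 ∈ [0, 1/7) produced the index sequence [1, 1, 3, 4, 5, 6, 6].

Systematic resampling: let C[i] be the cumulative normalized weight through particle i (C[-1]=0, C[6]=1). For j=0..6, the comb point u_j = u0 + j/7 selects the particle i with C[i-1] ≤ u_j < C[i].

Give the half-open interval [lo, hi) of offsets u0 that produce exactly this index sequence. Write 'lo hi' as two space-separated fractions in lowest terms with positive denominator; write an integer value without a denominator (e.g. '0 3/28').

C = [1/16, 9/32, 11/32, 1/2, 21/32, 3/4, 1]
j=0 picked index 1: u0 ∈ [1/16, 9/32)
j=1 picked index 1: u0 ∈ [-9/112, 31/224)
j=2 picked index 3: u0 ∈ [13/224, 3/14)
j=3 picked index 4: u0 ∈ [1/14, 51/224)
j=4 picked index 5: u0 ∈ [19/224, 5/28)
j=5 picked index 6: u0 ∈ [1/28, 2/7)
j=6 picked index 6: u0 ∈ [-3/28, 1/7)
intersection: [19/224, 31/224)

19/224 31/224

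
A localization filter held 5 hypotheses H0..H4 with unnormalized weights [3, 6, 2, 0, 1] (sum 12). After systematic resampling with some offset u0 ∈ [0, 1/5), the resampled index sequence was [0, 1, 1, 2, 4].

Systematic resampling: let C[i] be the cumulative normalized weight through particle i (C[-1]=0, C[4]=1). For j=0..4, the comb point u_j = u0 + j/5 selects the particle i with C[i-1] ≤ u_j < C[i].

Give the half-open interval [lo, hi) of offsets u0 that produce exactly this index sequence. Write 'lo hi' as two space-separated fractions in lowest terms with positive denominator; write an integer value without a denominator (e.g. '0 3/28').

C = [1/4, 3/4, 11/12, 11/12, 1]
j=0 picked index 0: u0 ∈ [0, 1/4)
j=1 picked index 1: u0 ∈ [1/20, 11/20)
j=2 picked index 1: u0 ∈ [-3/20, 7/20)
j=3 picked index 2: u0 ∈ [3/20, 19/60)
j=4 picked index 4: u0 ∈ [7/60, 1/5)
intersection: [3/20, 1/5)

3/20 1/5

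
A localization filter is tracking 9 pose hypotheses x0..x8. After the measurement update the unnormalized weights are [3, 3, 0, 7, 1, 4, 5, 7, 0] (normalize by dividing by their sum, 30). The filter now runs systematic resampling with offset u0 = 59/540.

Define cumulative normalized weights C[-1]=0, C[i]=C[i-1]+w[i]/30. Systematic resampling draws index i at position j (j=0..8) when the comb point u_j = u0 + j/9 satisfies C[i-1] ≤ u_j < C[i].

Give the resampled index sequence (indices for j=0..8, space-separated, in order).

1 3 3 4 5 6 7 7 7

C = [1/10, 1/5, 1/5, 13/30, 7/15, 3/5, 23/30, 1, 1]
j=0: u_0=59/540 ∈ [1/10, 1/5) → index 1
j=1: u_1=119/540 ∈ [1/5, 13/30) → index 3
j=2: u_2=179/540 ∈ [1/5, 13/30) → index 3
j=3: u_3=239/540 ∈ [13/30, 7/15) → index 4
j=4: u_4=299/540 ∈ [7/15, 3/5) → index 5
j=5: u_5=359/540 ∈ [3/5, 23/30) → index 6
j=6: u_6=419/540 ∈ [23/30, 1) → index 7
j=7: u_7=479/540 ∈ [23/30, 1) → index 7
j=8: u_8=539/540 ∈ [23/30, 1) → index 7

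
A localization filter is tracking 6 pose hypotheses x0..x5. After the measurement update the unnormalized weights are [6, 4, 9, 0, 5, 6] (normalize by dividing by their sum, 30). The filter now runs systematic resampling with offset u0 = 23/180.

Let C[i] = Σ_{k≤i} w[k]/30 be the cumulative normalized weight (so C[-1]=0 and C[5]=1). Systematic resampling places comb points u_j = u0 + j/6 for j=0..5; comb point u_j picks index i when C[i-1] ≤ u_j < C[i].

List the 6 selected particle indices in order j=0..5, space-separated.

0 1 2 2 4 5

C = [1/5, 1/3, 19/30, 19/30, 4/5, 1]
j=0: u_0=23/180 ∈ [0, 1/5) → index 0
j=1: u_1=53/180 ∈ [1/5, 1/3) → index 1
j=2: u_2=83/180 ∈ [1/3, 19/30) → index 2
j=3: u_3=113/180 ∈ [1/3, 19/30) → index 2
j=4: u_4=143/180 ∈ [19/30, 4/5) → index 4
j=5: u_5=173/180 ∈ [4/5, 1) → index 5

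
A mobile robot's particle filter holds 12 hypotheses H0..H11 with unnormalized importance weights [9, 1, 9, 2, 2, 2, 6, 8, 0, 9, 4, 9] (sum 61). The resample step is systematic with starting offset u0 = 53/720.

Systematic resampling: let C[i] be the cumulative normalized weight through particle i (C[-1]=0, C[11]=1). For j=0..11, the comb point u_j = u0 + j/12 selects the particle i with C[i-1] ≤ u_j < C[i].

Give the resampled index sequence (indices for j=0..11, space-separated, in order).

C = [9/61, 10/61, 19/61, 21/61, 23/61, 25/61, 31/61, 39/61, 39/61, 48/61, 52/61, 1]
j=0: u_0=53/720 ∈ [0, 9/61) → index 0
j=1: u_1=113/720 ∈ [9/61, 10/61) → index 1
j=2: u_2=173/720 ∈ [10/61, 19/61) → index 2
j=3: u_3=233/720 ∈ [19/61, 21/61) → index 3
j=4: u_4=293/720 ∈ [23/61, 25/61) → index 5
j=5: u_5=353/720 ∈ [25/61, 31/61) → index 6
j=6: u_6=413/720 ∈ [31/61, 39/61) → index 7
j=7: u_7=473/720 ∈ [39/61, 48/61) → index 9
j=8: u_8=533/720 ∈ [39/61, 48/61) → index 9
j=9: u_9=593/720 ∈ [48/61, 52/61) → index 10
j=10: u_10=653/720 ∈ [52/61, 1) → index 11
j=11: u_11=713/720 ∈ [52/61, 1) → index 11

0 1 2 3 5 6 7 9 9 10 11 11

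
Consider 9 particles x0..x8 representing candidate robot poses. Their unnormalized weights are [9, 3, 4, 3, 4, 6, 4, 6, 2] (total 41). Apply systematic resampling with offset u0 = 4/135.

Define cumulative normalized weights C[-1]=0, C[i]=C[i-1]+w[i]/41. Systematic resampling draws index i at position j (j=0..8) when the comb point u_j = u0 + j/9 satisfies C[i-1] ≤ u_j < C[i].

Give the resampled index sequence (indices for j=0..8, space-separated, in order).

0 0 1 2 4 5 5 7 7

C = [9/41, 12/41, 16/41, 19/41, 23/41, 29/41, 33/41, 39/41, 1]
j=0: u_0=4/135 ∈ [0, 9/41) → index 0
j=1: u_1=19/135 ∈ [0, 9/41) → index 0
j=2: u_2=34/135 ∈ [9/41, 12/41) → index 1
j=3: u_3=49/135 ∈ [12/41, 16/41) → index 2
j=4: u_4=64/135 ∈ [19/41, 23/41) → index 4
j=5: u_5=79/135 ∈ [23/41, 29/41) → index 5
j=6: u_6=94/135 ∈ [23/41, 29/41) → index 5
j=7: u_7=109/135 ∈ [33/41, 39/41) → index 7
j=8: u_8=124/135 ∈ [33/41, 39/41) → index 7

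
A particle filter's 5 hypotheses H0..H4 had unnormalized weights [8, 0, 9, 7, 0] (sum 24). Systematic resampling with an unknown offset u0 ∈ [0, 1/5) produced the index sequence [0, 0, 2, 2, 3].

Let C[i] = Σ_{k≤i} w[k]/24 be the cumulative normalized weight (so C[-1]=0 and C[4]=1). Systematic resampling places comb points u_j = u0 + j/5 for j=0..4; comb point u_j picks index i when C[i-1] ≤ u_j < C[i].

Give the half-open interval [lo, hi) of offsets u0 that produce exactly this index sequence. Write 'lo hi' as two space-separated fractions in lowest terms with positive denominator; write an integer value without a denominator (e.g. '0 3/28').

0 13/120

C = [1/3, 1/3, 17/24, 1, 1]
j=0 picked index 0: u0 ∈ [0, 1/3)
j=1 picked index 0: u0 ∈ [-1/5, 2/15)
j=2 picked index 2: u0 ∈ [-1/15, 37/120)
j=3 picked index 2: u0 ∈ [-4/15, 13/120)
j=4 picked index 3: u0 ∈ [-11/120, 1/5)
intersection: [0, 13/120)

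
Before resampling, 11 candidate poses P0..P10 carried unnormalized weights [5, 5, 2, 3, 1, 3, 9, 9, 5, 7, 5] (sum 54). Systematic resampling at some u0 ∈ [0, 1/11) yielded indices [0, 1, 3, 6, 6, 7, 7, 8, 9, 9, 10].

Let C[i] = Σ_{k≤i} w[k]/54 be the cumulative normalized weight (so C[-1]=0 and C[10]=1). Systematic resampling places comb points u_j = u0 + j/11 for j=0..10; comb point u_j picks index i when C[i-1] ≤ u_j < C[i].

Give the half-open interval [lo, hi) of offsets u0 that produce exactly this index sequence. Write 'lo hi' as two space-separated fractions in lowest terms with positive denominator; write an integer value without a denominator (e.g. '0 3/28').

C = [5/54, 5/27, 2/9, 5/18, 8/27, 19/54, 14/27, 37/54, 7/9, 49/54, 1]
j=0 picked index 0: u0 ∈ [0, 5/54)
j=1 picked index 1: u0 ∈ [1/594, 28/297)
j=2 picked index 3: u0 ∈ [4/99, 19/198)
j=3 picked index 6: u0 ∈ [47/594, 73/297)
j=4 picked index 6: u0 ∈ [-7/594, 46/297)
j=5 picked index 7: u0 ∈ [19/297, 137/594)
j=6 picked index 7: u0 ∈ [-8/297, 83/594)
j=7 picked index 8: u0 ∈ [29/594, 14/99)
j=8 picked index 9: u0 ∈ [5/99, 107/594)
j=9 picked index 9: u0 ∈ [-4/99, 53/594)
j=10 picked index 10: u0 ∈ [-1/594, 1/11)
intersection: [47/594, 53/594)

47/594 53/594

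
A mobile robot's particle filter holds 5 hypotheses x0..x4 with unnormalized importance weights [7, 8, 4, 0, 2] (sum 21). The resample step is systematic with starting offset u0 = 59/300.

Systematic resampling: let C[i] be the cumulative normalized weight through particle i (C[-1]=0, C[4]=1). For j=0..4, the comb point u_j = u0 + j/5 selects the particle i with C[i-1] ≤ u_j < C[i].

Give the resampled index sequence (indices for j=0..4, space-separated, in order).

C = [1/3, 5/7, 19/21, 19/21, 1]
j=0: u_0=59/300 ∈ [0, 1/3) → index 0
j=1: u_1=119/300 ∈ [1/3, 5/7) → index 1
j=2: u_2=179/300 ∈ [1/3, 5/7) → index 1
j=3: u_3=239/300 ∈ [5/7, 19/21) → index 2
j=4: u_4=299/300 ∈ [19/21, 1) → index 4

0 1 1 2 4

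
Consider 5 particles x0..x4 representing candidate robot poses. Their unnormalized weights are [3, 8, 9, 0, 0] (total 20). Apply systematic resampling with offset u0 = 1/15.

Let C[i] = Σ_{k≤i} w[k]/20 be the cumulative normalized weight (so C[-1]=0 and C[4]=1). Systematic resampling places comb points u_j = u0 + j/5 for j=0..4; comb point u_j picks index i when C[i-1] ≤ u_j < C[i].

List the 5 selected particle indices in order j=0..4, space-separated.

C = [3/20, 11/20, 1, 1, 1]
j=0: u_0=1/15 ∈ [0, 3/20) → index 0
j=1: u_1=4/15 ∈ [3/20, 11/20) → index 1
j=2: u_2=7/15 ∈ [3/20, 11/20) → index 1
j=3: u_3=2/3 ∈ [11/20, 1) → index 2
j=4: u_4=13/15 ∈ [11/20, 1) → index 2

0 1 1 2 2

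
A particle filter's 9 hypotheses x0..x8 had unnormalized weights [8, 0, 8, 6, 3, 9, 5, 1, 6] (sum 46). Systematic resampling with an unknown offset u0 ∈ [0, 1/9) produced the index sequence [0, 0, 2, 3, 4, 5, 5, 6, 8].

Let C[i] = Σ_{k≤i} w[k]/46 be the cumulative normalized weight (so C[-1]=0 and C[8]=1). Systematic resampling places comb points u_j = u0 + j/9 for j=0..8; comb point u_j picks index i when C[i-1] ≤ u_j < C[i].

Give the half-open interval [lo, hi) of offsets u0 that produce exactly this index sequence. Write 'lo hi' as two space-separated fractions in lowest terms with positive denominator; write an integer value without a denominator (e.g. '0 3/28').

7/207 13/207

C = [4/23, 4/23, 8/23, 11/23, 25/46, 17/23, 39/46, 20/23, 1]
j=0 picked index 0: u0 ∈ [0, 4/23)
j=1 picked index 0: u0 ∈ [-1/9, 13/207)
j=2 picked index 2: u0 ∈ [-10/207, 26/207)
j=3 picked index 3: u0 ∈ [1/69, 10/69)
j=4 picked index 4: u0 ∈ [7/207, 41/414)
j=5 picked index 5: u0 ∈ [-5/414, 38/207)
j=6 picked index 5: u0 ∈ [-17/138, 5/69)
j=7 picked index 6: u0 ∈ [-8/207, 29/414)
j=8 picked index 8: u0 ∈ [-4/207, 1/9)
intersection: [7/207, 13/207)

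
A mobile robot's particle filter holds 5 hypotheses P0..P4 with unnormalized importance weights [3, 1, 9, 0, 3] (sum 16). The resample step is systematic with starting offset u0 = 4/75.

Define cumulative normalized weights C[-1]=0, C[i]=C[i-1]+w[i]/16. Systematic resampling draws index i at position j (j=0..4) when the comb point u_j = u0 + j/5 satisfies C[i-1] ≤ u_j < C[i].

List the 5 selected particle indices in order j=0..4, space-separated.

C = [3/16, 1/4, 13/16, 13/16, 1]
j=0: u_0=4/75 ∈ [0, 3/16) → index 0
j=1: u_1=19/75 ∈ [1/4, 13/16) → index 2
j=2: u_2=34/75 ∈ [1/4, 13/16) → index 2
j=3: u_3=49/75 ∈ [1/4, 13/16) → index 2
j=4: u_4=64/75 ∈ [13/16, 1) → index 4

0 2 2 2 4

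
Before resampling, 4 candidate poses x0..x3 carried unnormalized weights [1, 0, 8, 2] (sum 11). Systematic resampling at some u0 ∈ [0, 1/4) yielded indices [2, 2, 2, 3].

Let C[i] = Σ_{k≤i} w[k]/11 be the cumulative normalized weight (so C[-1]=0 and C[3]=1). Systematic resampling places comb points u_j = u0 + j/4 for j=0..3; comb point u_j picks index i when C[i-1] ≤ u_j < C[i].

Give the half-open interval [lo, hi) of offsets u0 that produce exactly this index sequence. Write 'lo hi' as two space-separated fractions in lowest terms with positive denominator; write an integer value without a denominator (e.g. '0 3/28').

1/11 1/4

C = [1/11, 1/11, 9/11, 1]
j=0 picked index 2: u0 ∈ [1/11, 9/11)
j=1 picked index 2: u0 ∈ [-7/44, 25/44)
j=2 picked index 2: u0 ∈ [-9/22, 7/22)
j=3 picked index 3: u0 ∈ [3/44, 1/4)
intersection: [1/11, 1/4)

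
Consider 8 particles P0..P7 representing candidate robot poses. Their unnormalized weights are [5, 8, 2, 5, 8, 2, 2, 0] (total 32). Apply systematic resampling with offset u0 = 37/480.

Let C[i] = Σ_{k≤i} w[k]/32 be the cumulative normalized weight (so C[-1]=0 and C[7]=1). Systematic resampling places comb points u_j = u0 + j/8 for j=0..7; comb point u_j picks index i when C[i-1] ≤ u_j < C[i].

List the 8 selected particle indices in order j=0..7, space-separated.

0 1 1 2 3 4 4 6

C = [5/32, 13/32, 15/32, 5/8, 7/8, 15/16, 1, 1]
j=0: u_0=37/480 ∈ [0, 5/32) → index 0
j=1: u_1=97/480 ∈ [5/32, 13/32) → index 1
j=2: u_2=157/480 ∈ [5/32, 13/32) → index 1
j=3: u_3=217/480 ∈ [13/32, 15/32) → index 2
j=4: u_4=277/480 ∈ [15/32, 5/8) → index 3
j=5: u_5=337/480 ∈ [5/8, 7/8) → index 4
j=6: u_6=397/480 ∈ [5/8, 7/8) → index 4
j=7: u_7=457/480 ∈ [15/16, 1) → index 6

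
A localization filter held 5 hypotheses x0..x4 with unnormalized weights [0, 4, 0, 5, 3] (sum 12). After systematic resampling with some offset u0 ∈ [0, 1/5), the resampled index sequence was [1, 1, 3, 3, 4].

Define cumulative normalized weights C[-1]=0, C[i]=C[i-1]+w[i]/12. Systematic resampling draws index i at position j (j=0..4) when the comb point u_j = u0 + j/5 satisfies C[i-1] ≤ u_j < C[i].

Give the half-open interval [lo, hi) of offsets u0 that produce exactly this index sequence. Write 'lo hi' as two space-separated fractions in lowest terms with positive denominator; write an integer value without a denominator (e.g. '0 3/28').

C = [0, 1/3, 1/3, 3/4, 1]
j=0 picked index 1: u0 ∈ [0, 1/3)
j=1 picked index 1: u0 ∈ [-1/5, 2/15)
j=2 picked index 3: u0 ∈ [-1/15, 7/20)
j=3 picked index 3: u0 ∈ [-4/15, 3/20)
j=4 picked index 4: u0 ∈ [-1/20, 1/5)
intersection: [0, 2/15)

0 2/15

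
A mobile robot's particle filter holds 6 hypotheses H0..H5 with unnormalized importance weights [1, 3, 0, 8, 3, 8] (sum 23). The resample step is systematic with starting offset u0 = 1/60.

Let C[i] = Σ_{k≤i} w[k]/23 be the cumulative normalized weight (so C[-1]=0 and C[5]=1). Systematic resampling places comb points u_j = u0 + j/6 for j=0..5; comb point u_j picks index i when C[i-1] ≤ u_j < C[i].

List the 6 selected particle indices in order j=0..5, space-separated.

C = [1/23, 4/23, 4/23, 12/23, 15/23, 1]
j=0: u_0=1/60 ∈ [0, 1/23) → index 0
j=1: u_1=11/60 ∈ [4/23, 12/23) → index 3
j=2: u_2=7/20 ∈ [4/23, 12/23) → index 3
j=3: u_3=31/60 ∈ [4/23, 12/23) → index 3
j=4: u_4=41/60 ∈ [15/23, 1) → index 5
j=5: u_5=17/20 ∈ [15/23, 1) → index 5

0 3 3 3 5 5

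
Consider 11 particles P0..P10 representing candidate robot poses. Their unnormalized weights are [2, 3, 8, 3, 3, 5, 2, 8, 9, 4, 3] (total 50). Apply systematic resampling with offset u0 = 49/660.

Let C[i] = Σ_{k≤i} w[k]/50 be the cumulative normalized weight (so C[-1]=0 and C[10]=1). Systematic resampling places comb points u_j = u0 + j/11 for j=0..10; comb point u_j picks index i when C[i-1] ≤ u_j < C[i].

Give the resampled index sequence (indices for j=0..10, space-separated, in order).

1 2 2 4 5 7 7 8 8 9 10

C = [1/25, 1/10, 13/50, 8/25, 19/50, 12/25, 13/25, 17/25, 43/50, 47/50, 1]
j=0: u_0=49/660 ∈ [1/25, 1/10) → index 1
j=1: u_1=109/660 ∈ [1/10, 13/50) → index 2
j=2: u_2=169/660 ∈ [1/10, 13/50) → index 2
j=3: u_3=229/660 ∈ [8/25, 19/50) → index 4
j=4: u_4=289/660 ∈ [19/50, 12/25) → index 5
j=5: u_5=349/660 ∈ [13/25, 17/25) → index 7
j=6: u_6=409/660 ∈ [13/25, 17/25) → index 7
j=7: u_7=469/660 ∈ [17/25, 43/50) → index 8
j=8: u_8=529/660 ∈ [17/25, 43/50) → index 8
j=9: u_9=589/660 ∈ [43/50, 47/50) → index 9
j=10: u_10=59/60 ∈ [47/50, 1) → index 10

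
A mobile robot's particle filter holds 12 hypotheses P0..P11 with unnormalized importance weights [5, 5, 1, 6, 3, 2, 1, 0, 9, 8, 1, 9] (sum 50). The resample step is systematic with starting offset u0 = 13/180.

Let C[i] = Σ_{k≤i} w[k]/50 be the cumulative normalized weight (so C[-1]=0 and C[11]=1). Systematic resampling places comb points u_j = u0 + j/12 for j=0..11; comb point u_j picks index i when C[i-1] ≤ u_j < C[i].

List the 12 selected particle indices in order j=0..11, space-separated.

0 1 3 3 5 8 8 9 9 11 11 11

C = [1/10, 1/5, 11/50, 17/50, 2/5, 11/25, 23/50, 23/50, 16/25, 4/5, 41/50, 1]
j=0: u_0=13/180 ∈ [0, 1/10) → index 0
j=1: u_1=7/45 ∈ [1/10, 1/5) → index 1
j=2: u_2=43/180 ∈ [11/50, 17/50) → index 3
j=3: u_3=29/90 ∈ [11/50, 17/50) → index 3
j=4: u_4=73/180 ∈ [2/5, 11/25) → index 5
j=5: u_5=22/45 ∈ [23/50, 16/25) → index 8
j=6: u_6=103/180 ∈ [23/50, 16/25) → index 8
j=7: u_7=59/90 ∈ [16/25, 4/5) → index 9
j=8: u_8=133/180 ∈ [16/25, 4/5) → index 9
j=9: u_9=37/45 ∈ [41/50, 1) → index 11
j=10: u_10=163/180 ∈ [41/50, 1) → index 11
j=11: u_11=89/90 ∈ [41/50, 1) → index 11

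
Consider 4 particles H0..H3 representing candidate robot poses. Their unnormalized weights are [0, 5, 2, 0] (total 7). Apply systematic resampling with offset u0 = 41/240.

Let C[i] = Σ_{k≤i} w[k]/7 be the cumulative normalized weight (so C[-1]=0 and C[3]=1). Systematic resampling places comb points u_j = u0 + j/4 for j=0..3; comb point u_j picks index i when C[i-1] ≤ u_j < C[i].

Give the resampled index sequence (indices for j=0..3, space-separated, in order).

C = [0, 5/7, 1, 1]
j=0: u_0=41/240 ∈ [0, 5/7) → index 1
j=1: u_1=101/240 ∈ [0, 5/7) → index 1
j=2: u_2=161/240 ∈ [0, 5/7) → index 1
j=3: u_3=221/240 ∈ [5/7, 1) → index 2

1 1 1 2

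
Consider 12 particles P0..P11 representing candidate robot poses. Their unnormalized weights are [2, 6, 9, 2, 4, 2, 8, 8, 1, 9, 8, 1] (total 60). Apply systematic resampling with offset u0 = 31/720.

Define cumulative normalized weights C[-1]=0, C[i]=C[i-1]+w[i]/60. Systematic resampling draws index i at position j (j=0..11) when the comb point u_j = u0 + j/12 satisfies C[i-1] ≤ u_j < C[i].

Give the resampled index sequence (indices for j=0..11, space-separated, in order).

C = [1/30, 2/15, 17/60, 19/60, 23/60, 5/12, 11/20, 41/60, 7/10, 17/20, 59/60, 1]
j=0: u_0=31/720 ∈ [1/30, 2/15) → index 1
j=1: u_1=91/720 ∈ [1/30, 2/15) → index 1
j=2: u_2=151/720 ∈ [2/15, 17/60) → index 2
j=3: u_3=211/720 ∈ [17/60, 19/60) → index 3
j=4: u_4=271/720 ∈ [19/60, 23/60) → index 4
j=5: u_5=331/720 ∈ [5/12, 11/20) → index 6
j=6: u_6=391/720 ∈ [5/12, 11/20) → index 6
j=7: u_7=451/720 ∈ [11/20, 41/60) → index 7
j=8: u_8=511/720 ∈ [7/10, 17/20) → index 9
j=9: u_9=571/720 ∈ [7/10, 17/20) → index 9
j=10: u_10=631/720 ∈ [17/20, 59/60) → index 10
j=11: u_11=691/720 ∈ [17/20, 59/60) → index 10

1 1 2 3 4 6 6 7 9 9 10 10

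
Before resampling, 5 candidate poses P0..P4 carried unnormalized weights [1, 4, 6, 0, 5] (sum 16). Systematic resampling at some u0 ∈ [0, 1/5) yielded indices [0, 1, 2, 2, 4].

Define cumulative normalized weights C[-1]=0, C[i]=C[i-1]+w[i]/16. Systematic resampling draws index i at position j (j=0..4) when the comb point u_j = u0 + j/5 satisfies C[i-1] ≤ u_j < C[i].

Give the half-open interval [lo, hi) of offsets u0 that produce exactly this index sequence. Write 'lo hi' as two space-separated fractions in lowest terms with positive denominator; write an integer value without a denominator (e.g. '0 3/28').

0 1/16

C = [1/16, 5/16, 11/16, 11/16, 1]
j=0 picked index 0: u0 ∈ [0, 1/16)
j=1 picked index 1: u0 ∈ [-11/80, 9/80)
j=2 picked index 2: u0 ∈ [-7/80, 23/80)
j=3 picked index 2: u0 ∈ [-23/80, 7/80)
j=4 picked index 4: u0 ∈ [-9/80, 1/5)
intersection: [0, 1/16)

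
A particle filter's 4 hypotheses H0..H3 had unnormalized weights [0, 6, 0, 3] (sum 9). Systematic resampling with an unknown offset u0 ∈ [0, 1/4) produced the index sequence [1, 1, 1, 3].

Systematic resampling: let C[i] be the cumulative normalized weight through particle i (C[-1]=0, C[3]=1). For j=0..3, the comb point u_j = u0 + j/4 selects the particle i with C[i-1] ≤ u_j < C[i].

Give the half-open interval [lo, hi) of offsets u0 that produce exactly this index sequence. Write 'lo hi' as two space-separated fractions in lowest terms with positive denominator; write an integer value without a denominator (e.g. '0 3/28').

0 1/6

C = [0, 2/3, 2/3, 1]
j=0 picked index 1: u0 ∈ [0, 2/3)
j=1 picked index 1: u0 ∈ [-1/4, 5/12)
j=2 picked index 1: u0 ∈ [-1/2, 1/6)
j=3 picked index 3: u0 ∈ [-1/12, 1/4)
intersection: [0, 1/6)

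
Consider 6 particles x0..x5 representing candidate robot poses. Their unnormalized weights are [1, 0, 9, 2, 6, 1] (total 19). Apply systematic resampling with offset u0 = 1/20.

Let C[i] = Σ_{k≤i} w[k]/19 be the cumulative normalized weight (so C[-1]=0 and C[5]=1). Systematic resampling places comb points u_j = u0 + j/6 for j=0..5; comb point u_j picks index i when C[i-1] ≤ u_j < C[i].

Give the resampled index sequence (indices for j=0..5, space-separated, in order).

C = [1/19, 1/19, 10/19, 12/19, 18/19, 1]
j=0: u_0=1/20 ∈ [0, 1/19) → index 0
j=1: u_1=13/60 ∈ [1/19, 10/19) → index 2
j=2: u_2=23/60 ∈ [1/19, 10/19) → index 2
j=3: u_3=11/20 ∈ [10/19, 12/19) → index 3
j=4: u_4=43/60 ∈ [12/19, 18/19) → index 4
j=5: u_5=53/60 ∈ [12/19, 18/19) → index 4

0 2 2 3 4 4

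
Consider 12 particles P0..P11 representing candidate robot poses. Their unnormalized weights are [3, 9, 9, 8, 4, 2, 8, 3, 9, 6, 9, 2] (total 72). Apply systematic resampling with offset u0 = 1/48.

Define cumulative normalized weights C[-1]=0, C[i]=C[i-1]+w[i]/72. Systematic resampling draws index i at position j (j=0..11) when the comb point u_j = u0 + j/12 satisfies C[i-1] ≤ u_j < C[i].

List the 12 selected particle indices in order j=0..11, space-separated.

C = [1/24, 1/6, 7/24, 29/72, 11/24, 35/72, 43/72, 23/36, 55/72, 61/72, 35/36, 1]
j=0: u_0=1/48 ∈ [0, 1/24) → index 0
j=1: u_1=5/48 ∈ [1/24, 1/6) → index 1
j=2: u_2=3/16 ∈ [1/6, 7/24) → index 2
j=3: u_3=13/48 ∈ [1/6, 7/24) → index 2
j=4: u_4=17/48 ∈ [7/24, 29/72) → index 3
j=5: u_5=7/16 ∈ [29/72, 11/24) → index 4
j=6: u_6=25/48 ∈ [35/72, 43/72) → index 6
j=7: u_7=29/48 ∈ [43/72, 23/36) → index 7
j=8: u_8=11/16 ∈ [23/36, 55/72) → index 8
j=9: u_9=37/48 ∈ [55/72, 61/72) → index 9
j=10: u_10=41/48 ∈ [61/72, 35/36) → index 10
j=11: u_11=15/16 ∈ [61/72, 35/36) → index 10

0 1 2 2 3 4 6 7 8 9 10 10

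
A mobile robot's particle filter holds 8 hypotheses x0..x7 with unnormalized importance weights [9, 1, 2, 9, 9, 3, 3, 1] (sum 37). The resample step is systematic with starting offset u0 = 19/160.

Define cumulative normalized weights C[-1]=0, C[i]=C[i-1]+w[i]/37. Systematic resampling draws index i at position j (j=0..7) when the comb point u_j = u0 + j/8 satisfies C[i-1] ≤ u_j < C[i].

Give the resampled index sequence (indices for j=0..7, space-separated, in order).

0 1 3 3 4 4 5 7

C = [9/37, 10/37, 12/37, 21/37, 30/37, 33/37, 36/37, 1]
j=0: u_0=19/160 ∈ [0, 9/37) → index 0
j=1: u_1=39/160 ∈ [9/37, 10/37) → index 1
j=2: u_2=59/160 ∈ [12/37, 21/37) → index 3
j=3: u_3=79/160 ∈ [12/37, 21/37) → index 3
j=4: u_4=99/160 ∈ [21/37, 30/37) → index 4
j=5: u_5=119/160 ∈ [21/37, 30/37) → index 4
j=6: u_6=139/160 ∈ [30/37, 33/37) → index 5
j=7: u_7=159/160 ∈ [36/37, 1) → index 7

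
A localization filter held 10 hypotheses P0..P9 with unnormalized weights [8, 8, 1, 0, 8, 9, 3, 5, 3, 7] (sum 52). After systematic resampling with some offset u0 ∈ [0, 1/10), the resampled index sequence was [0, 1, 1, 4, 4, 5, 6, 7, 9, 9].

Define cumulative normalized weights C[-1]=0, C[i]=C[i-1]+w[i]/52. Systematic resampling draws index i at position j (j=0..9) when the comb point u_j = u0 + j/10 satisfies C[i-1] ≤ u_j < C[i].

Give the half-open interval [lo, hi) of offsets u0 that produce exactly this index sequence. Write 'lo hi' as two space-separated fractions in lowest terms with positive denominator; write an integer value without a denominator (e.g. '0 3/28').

C = [2/13, 4/13, 17/52, 17/52, 25/52, 17/26, 37/52, 21/26, 45/52, 1]
j=0 picked index 0: u0 ∈ [0, 2/13)
j=1 picked index 1: u0 ∈ [7/130, 27/130)
j=2 picked index 1: u0 ∈ [-3/65, 7/65)
j=3 picked index 4: u0 ∈ [7/260, 47/260)
j=4 picked index 4: u0 ∈ [-19/260, 21/260)
j=5 picked index 5: u0 ∈ [-1/52, 2/13)
j=6 picked index 6: u0 ∈ [7/130, 29/260)
j=7 picked index 7: u0 ∈ [3/260, 7/65)
j=8 picked index 9: u0 ∈ [17/260, 1/5)
j=9 picked index 9: u0 ∈ [-9/260, 1/10)
intersection: [17/260, 21/260)

17/260 21/260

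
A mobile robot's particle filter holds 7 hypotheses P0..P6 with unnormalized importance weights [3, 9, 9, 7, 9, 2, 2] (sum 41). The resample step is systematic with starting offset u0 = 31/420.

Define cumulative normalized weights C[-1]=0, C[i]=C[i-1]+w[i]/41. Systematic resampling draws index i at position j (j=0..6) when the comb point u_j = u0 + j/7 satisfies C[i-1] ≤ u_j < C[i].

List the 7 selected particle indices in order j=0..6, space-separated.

1 1 2 2 3 4 5

C = [3/41, 12/41, 21/41, 28/41, 37/41, 39/41, 1]
j=0: u_0=31/420 ∈ [3/41, 12/41) → index 1
j=1: u_1=13/60 ∈ [3/41, 12/41) → index 1
j=2: u_2=151/420 ∈ [12/41, 21/41) → index 2
j=3: u_3=211/420 ∈ [12/41, 21/41) → index 2
j=4: u_4=271/420 ∈ [21/41, 28/41) → index 3
j=5: u_5=331/420 ∈ [28/41, 37/41) → index 4
j=6: u_6=391/420 ∈ [37/41, 39/41) → index 5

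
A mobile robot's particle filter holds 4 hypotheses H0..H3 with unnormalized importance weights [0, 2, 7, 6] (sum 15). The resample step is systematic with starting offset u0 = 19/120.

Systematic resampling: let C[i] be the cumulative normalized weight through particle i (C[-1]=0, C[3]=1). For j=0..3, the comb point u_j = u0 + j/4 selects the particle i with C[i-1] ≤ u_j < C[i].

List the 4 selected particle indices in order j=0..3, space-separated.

2 2 3 3

C = [0, 2/15, 3/5, 1]
j=0: u_0=19/120 ∈ [2/15, 3/5) → index 2
j=1: u_1=49/120 ∈ [2/15, 3/5) → index 2
j=2: u_2=79/120 ∈ [3/5, 1) → index 3
j=3: u_3=109/120 ∈ [3/5, 1) → index 3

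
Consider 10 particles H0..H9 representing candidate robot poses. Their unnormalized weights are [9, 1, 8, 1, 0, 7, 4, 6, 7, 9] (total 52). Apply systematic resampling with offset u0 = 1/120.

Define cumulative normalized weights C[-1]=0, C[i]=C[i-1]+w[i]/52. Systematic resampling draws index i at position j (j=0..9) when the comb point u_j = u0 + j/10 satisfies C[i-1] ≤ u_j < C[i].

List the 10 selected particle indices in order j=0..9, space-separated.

0 0 2 2 5 6 7 8 8 9

C = [9/52, 5/26, 9/26, 19/52, 19/52, 1/2, 15/26, 9/13, 43/52, 1]
j=0: u_0=1/120 ∈ [0, 9/52) → index 0
j=1: u_1=13/120 ∈ [0, 9/52) → index 0
j=2: u_2=5/24 ∈ [5/26, 9/26) → index 2
j=3: u_3=37/120 ∈ [5/26, 9/26) → index 2
j=4: u_4=49/120 ∈ [19/52, 1/2) → index 5
j=5: u_5=61/120 ∈ [1/2, 15/26) → index 6
j=6: u_6=73/120 ∈ [15/26, 9/13) → index 7
j=7: u_7=17/24 ∈ [9/13, 43/52) → index 8
j=8: u_8=97/120 ∈ [9/13, 43/52) → index 8
j=9: u_9=109/120 ∈ [43/52, 1) → index 9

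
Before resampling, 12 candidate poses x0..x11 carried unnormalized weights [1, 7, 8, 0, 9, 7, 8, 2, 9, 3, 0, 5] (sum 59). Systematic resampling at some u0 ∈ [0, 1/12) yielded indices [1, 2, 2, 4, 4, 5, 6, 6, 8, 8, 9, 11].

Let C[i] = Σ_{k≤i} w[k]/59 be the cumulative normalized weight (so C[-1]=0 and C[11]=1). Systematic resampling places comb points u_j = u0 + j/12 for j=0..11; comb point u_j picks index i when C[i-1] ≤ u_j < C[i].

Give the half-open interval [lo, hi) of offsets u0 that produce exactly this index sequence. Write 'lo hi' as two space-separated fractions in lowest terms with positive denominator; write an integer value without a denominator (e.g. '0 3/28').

C = [1/59, 8/59, 16/59, 16/59, 25/59, 32/59, 40/59, 42/59, 51/59, 54/59, 54/59, 1]
j=0 picked index 1: u0 ∈ [1/59, 8/59)
j=1 picked index 2: u0 ∈ [37/708, 133/708)
j=2 picked index 2: u0 ∈ [-11/354, 37/354)
j=3 picked index 4: u0 ∈ [5/236, 41/236)
j=4 picked index 4: u0 ∈ [-11/177, 16/177)
j=5 picked index 5: u0 ∈ [5/708, 89/708)
j=6 picked index 6: u0 ∈ [5/118, 21/118)
j=7 picked index 6: u0 ∈ [-29/708, 67/708)
j=8 picked index 8: u0 ∈ [8/177, 35/177)
j=9 picked index 8: u0 ∈ [-9/236, 27/236)
j=10 picked index 9: u0 ∈ [11/354, 29/354)
j=11 picked index 11: u0 ∈ [-1/708, 1/12)
intersection: [37/708, 29/354)

37/708 29/354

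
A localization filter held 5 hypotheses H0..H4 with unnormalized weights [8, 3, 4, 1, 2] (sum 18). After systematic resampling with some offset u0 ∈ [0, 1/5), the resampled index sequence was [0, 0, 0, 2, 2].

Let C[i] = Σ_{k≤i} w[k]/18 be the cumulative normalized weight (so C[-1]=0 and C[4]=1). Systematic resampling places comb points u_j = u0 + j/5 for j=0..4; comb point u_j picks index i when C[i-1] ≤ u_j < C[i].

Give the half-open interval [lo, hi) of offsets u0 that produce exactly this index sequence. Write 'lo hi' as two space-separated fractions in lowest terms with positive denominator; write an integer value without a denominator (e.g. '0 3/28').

C = [4/9, 11/18, 5/6, 8/9, 1]
j=0 picked index 0: u0 ∈ [0, 4/9)
j=1 picked index 0: u0 ∈ [-1/5, 11/45)
j=2 picked index 0: u0 ∈ [-2/5, 2/45)
j=3 picked index 2: u0 ∈ [1/90, 7/30)
j=4 picked index 2: u0 ∈ [-17/90, 1/30)
intersection: [1/90, 1/30)

1/90 1/30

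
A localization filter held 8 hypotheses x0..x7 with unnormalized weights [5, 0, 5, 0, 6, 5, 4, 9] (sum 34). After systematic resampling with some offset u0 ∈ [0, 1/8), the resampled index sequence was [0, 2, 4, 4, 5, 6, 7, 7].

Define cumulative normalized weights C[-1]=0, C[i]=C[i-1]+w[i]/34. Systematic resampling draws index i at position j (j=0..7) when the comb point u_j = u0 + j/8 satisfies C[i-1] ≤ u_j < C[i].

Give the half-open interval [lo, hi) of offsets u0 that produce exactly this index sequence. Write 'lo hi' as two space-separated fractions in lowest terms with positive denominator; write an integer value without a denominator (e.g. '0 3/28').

C = [5/34, 5/34, 5/17, 5/17, 8/17, 21/34, 25/34, 1]
j=0 picked index 0: u0 ∈ [0, 5/34)
j=1 picked index 2: u0 ∈ [3/136, 23/136)
j=2 picked index 4: u0 ∈ [3/68, 15/68)
j=3 picked index 4: u0 ∈ [-11/136, 13/136)
j=4 picked index 5: u0 ∈ [-1/34, 2/17)
j=5 picked index 6: u0 ∈ [-1/136, 15/136)
j=6 picked index 7: u0 ∈ [-1/68, 1/4)
j=7 picked index 7: u0 ∈ [-19/136, 1/8)
intersection: [3/68, 13/136)

3/68 13/136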